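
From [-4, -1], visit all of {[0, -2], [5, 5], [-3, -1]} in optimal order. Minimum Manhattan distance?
17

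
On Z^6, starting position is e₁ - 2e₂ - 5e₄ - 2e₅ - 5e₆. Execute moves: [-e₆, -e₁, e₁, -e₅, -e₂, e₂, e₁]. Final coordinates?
(2, -2, 0, -5, -3, -6)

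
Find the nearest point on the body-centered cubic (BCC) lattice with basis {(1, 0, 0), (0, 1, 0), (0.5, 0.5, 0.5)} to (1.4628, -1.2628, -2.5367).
(1.5, -1.5, -2.5)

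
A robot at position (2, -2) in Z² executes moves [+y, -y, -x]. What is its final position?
(1, -2)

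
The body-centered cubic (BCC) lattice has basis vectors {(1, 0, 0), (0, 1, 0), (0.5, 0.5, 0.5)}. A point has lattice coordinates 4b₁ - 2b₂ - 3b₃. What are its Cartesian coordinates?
(2.5, -3.5, -1.5)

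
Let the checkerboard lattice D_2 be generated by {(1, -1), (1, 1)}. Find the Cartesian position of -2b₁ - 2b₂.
(-4, 0)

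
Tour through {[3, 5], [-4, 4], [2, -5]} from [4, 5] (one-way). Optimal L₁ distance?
24
(one optimal route: (4, 5) → (3, 5) → (-4, 4) → (2, -5))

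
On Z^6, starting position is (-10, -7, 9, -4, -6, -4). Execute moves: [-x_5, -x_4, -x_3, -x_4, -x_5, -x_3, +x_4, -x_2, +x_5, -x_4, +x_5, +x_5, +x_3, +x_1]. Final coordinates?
(-9, -8, 8, -6, -5, -4)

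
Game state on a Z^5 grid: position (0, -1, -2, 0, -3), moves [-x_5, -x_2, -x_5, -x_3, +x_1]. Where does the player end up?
(1, -2, -3, 0, -5)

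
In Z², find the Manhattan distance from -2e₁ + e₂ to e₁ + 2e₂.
4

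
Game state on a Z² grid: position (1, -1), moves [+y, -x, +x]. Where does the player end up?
(1, 0)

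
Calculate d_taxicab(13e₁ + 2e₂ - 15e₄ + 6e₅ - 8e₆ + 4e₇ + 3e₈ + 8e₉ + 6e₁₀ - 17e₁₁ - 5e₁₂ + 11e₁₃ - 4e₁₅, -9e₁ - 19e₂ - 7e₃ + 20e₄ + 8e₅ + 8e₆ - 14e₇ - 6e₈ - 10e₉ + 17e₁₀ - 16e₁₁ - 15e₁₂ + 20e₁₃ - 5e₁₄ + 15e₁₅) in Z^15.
203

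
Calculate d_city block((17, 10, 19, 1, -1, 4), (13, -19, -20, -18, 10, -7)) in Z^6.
113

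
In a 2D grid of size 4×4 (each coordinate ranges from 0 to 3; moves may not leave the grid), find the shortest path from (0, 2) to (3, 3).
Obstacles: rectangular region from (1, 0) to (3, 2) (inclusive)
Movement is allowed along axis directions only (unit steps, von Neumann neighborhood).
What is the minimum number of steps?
4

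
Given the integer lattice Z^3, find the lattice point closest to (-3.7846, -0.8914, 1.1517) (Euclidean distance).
(-4, -1, 1)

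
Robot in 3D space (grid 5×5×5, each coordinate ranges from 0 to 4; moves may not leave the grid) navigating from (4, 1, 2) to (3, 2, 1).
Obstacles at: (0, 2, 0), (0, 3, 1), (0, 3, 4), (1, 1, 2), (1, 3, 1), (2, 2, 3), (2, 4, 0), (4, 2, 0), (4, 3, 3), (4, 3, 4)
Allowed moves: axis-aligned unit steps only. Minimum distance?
3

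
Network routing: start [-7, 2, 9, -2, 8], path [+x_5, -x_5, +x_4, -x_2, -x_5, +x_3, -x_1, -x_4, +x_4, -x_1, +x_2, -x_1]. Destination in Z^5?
(-10, 2, 10, -1, 7)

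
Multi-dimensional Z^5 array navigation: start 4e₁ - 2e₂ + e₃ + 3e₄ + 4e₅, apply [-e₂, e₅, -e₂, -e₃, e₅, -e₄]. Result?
(4, -4, 0, 2, 6)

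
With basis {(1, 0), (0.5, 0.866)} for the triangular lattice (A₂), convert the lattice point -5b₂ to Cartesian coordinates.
(-2.5, -4.33)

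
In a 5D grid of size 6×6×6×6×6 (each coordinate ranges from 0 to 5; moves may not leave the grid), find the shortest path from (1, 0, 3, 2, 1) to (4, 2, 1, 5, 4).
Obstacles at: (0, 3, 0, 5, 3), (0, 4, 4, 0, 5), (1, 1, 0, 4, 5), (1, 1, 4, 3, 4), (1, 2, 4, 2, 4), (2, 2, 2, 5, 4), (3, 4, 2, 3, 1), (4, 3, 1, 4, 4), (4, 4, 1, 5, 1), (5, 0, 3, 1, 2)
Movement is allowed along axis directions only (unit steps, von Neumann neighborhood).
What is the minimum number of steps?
13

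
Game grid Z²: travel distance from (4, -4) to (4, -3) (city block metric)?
1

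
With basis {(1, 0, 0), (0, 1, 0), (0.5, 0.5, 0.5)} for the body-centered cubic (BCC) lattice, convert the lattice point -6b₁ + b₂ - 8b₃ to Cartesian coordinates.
(-10, -3, -4)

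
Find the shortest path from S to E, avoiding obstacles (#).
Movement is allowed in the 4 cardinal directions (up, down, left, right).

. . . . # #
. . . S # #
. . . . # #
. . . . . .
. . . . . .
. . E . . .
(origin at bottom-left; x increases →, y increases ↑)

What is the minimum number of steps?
5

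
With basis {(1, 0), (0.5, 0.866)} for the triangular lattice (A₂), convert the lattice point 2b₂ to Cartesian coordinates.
(1, 1.732)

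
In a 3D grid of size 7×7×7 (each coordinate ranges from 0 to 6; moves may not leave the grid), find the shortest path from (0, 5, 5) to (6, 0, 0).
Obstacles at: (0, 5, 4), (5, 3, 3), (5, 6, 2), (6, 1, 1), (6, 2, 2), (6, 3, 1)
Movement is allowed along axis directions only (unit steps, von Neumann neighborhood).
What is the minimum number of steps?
16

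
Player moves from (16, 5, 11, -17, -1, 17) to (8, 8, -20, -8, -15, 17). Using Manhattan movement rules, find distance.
65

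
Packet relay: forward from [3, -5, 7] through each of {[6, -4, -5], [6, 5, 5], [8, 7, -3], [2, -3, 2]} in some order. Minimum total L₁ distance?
47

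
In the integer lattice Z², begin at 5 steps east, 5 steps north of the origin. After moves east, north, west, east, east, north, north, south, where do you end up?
(7, 7)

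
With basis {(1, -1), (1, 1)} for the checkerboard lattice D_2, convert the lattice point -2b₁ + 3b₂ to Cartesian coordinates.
(1, 5)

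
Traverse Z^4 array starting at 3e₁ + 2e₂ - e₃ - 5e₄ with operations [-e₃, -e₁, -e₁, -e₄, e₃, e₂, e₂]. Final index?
(1, 4, -1, -6)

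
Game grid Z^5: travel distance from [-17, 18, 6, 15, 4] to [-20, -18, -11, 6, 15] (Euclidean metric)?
42.3792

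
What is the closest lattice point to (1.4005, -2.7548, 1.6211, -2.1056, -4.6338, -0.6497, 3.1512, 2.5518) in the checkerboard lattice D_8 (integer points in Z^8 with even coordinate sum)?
(1, -3, 2, -2, -5, -1, 3, 3)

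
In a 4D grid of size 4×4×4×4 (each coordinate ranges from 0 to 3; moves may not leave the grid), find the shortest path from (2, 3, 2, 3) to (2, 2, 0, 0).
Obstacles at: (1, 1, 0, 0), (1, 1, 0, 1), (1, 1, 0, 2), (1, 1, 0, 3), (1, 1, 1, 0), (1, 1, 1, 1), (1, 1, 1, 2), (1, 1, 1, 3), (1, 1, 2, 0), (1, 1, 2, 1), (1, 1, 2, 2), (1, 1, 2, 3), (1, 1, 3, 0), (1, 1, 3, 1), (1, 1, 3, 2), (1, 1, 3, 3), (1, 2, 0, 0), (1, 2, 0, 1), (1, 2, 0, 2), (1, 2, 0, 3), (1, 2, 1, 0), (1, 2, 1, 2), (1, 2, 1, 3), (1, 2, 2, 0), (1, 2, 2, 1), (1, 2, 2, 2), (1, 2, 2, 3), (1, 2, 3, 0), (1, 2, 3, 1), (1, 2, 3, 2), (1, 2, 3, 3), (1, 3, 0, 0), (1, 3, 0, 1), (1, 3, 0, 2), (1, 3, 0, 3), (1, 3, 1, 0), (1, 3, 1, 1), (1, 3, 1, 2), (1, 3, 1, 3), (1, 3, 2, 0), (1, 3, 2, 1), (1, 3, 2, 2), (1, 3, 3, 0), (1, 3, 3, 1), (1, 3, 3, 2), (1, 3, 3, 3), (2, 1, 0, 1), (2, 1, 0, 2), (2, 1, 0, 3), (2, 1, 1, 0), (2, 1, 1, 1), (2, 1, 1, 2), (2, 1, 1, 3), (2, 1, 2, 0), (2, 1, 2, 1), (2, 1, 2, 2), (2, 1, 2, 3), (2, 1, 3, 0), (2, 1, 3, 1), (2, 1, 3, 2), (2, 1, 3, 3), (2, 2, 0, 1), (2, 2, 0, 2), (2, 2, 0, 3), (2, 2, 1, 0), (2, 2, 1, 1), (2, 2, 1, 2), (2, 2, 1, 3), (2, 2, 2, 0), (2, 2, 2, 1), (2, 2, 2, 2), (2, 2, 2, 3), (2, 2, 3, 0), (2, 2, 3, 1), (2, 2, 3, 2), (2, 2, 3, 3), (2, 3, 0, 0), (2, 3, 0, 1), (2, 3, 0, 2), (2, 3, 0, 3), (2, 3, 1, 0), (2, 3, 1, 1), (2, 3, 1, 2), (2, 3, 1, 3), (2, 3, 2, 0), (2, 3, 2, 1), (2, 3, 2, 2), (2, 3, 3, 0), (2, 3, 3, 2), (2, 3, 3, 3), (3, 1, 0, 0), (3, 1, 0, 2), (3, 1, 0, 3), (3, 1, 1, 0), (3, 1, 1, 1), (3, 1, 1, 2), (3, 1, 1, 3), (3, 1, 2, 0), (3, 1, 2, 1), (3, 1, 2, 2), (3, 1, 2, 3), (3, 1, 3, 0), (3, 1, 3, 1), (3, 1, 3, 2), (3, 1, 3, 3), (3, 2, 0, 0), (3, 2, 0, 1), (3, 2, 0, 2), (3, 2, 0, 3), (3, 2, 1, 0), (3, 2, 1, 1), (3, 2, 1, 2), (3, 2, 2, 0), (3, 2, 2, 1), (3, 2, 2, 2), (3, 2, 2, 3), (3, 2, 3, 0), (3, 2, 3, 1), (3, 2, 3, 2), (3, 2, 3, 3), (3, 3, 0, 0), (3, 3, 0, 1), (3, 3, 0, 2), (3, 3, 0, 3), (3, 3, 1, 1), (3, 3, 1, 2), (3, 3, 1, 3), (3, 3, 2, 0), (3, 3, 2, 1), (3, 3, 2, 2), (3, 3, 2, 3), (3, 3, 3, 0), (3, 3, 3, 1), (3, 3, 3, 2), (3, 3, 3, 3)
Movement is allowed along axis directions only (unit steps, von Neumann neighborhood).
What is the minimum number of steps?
14
(one shortest path: (2, 3, 2, 3) → (1, 3, 2, 3) → (0, 3, 2, 3) → (0, 2, 2, 3) → (0, 1, 2, 3) → (0, 0, 2, 3) → (1, 0, 2, 3) → (2, 0, 2, 3) → (2, 0, 1, 3) → (2, 0, 0, 3) → (2, 0, 0, 2) → (2, 0, 0, 1) → (2, 0, 0, 0) → (2, 1, 0, 0) → (2, 2, 0, 0))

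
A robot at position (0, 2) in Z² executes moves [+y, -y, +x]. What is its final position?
(1, 2)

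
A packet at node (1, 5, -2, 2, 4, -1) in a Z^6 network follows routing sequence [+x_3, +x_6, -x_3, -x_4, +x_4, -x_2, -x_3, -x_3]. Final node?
(1, 4, -4, 2, 4, 0)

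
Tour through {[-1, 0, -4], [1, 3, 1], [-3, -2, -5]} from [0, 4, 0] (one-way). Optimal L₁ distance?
18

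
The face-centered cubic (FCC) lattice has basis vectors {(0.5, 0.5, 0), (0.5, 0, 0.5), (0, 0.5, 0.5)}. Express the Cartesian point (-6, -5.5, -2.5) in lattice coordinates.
-9b₁ - 3b₂ - 2b₃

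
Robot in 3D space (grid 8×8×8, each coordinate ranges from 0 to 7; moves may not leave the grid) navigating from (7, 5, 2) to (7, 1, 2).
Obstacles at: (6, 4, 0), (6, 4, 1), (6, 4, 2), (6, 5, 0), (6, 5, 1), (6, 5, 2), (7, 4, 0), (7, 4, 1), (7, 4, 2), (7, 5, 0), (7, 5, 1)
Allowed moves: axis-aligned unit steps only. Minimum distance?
6
(one shortest path: (7, 5, 2) → (7, 5, 3) → (7, 4, 3) → (7, 3, 3) → (7, 2, 3) → (7, 1, 3) → (7, 1, 2))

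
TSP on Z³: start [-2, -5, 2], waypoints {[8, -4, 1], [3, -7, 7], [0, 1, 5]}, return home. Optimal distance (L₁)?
50
(one optimal route: (-2, -5, 2) → (8, -4, 1) → (3, -7, 7) → (0, 1, 5) → (-2, -5, 2))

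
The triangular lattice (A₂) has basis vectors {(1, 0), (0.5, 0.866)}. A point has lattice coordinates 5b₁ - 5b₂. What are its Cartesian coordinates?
(2.5, -4.33)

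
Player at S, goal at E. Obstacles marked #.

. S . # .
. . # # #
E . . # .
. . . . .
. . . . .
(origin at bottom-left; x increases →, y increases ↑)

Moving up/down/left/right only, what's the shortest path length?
3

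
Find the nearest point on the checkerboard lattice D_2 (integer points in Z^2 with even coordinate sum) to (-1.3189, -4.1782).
(-2, -4)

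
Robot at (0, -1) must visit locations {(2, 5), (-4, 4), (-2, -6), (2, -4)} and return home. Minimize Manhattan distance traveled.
38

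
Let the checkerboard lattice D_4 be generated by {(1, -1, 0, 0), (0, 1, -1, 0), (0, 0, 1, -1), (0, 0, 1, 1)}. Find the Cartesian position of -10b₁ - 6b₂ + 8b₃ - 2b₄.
(-10, 4, 12, -10)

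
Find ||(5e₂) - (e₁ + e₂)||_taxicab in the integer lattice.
5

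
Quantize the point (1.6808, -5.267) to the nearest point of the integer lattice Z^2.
(2, -5)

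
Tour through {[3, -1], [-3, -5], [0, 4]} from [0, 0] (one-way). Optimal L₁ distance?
22
(one optimal route: (0, 0) → (0, 4) → (3, -1) → (-3, -5))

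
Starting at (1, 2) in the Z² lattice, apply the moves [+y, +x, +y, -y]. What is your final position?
(2, 3)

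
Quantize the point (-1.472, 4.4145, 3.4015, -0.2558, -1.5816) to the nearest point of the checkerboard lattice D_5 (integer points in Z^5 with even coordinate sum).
(-1, 4, 3, 0, -2)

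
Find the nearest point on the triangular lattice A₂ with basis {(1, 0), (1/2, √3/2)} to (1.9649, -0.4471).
(2, 0)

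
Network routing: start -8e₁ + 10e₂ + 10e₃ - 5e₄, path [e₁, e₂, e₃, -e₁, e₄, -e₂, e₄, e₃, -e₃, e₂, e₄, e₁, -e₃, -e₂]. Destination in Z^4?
(-7, 10, 10, -2)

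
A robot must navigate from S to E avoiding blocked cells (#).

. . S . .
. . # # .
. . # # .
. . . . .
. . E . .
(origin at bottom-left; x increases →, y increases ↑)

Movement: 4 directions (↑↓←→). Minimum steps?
6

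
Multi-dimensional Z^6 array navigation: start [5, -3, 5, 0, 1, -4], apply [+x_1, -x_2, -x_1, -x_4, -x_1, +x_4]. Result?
(4, -4, 5, 0, 1, -4)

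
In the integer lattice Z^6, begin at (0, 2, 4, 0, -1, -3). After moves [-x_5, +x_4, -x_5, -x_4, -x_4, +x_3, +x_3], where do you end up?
(0, 2, 6, -1, -3, -3)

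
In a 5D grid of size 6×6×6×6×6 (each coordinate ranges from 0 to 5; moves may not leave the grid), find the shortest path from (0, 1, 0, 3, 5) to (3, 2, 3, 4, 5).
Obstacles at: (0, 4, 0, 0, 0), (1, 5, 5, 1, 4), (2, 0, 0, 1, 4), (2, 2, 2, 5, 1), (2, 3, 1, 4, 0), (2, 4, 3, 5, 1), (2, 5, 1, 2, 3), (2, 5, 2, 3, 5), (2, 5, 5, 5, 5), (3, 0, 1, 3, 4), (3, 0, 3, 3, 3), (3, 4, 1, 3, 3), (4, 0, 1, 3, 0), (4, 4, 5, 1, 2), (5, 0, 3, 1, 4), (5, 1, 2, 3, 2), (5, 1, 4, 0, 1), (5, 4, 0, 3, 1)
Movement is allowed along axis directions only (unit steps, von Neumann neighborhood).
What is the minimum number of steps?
8
(one shortest path: (0, 1, 0, 3, 5) → (1, 1, 0, 3, 5) → (2, 1, 0, 3, 5) → (3, 1, 0, 3, 5) → (3, 2, 0, 3, 5) → (3, 2, 1, 3, 5) → (3, 2, 2, 3, 5) → (3, 2, 3, 3, 5) → (3, 2, 3, 4, 5))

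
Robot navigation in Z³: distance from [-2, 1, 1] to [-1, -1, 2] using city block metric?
4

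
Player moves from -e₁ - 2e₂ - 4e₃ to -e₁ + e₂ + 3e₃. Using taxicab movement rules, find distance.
10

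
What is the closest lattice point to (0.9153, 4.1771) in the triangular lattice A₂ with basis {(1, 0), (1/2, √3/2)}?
(0.5, 4.33)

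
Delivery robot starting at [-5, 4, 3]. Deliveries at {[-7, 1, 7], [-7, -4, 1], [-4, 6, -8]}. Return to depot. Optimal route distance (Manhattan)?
56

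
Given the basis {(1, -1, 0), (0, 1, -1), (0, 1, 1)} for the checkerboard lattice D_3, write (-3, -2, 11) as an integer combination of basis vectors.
-3b₁ - 8b₂ + 3b₃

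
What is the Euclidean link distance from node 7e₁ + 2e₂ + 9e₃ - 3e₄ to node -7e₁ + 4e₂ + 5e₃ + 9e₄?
18.9737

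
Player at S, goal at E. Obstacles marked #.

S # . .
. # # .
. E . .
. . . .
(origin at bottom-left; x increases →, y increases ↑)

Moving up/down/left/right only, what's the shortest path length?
3
(one shortest path: (0, 3) → (0, 2) → (0, 1) → (1, 1))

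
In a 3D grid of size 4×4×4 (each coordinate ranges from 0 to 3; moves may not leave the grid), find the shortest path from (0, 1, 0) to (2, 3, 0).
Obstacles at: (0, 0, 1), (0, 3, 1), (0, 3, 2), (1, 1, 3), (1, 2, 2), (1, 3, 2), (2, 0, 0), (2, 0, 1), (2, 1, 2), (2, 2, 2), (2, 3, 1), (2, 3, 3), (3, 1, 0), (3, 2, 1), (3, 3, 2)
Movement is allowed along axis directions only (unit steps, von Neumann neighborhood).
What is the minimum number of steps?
4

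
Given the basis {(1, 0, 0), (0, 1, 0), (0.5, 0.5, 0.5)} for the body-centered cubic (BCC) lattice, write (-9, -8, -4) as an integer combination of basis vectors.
-5b₁ - 4b₂ - 8b₃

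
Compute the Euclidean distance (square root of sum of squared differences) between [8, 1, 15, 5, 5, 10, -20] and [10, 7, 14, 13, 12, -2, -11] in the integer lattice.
19.4679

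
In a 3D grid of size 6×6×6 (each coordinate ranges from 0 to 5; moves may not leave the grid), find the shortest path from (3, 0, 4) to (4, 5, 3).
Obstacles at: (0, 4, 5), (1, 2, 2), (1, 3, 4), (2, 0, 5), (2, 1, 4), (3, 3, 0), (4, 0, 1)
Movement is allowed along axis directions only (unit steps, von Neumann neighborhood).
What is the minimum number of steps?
7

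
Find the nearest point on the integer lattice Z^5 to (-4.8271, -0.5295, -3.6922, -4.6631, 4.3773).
(-5, -1, -4, -5, 4)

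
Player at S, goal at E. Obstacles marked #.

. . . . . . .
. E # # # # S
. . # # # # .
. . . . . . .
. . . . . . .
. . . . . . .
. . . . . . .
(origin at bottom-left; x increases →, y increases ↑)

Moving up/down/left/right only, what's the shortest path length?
7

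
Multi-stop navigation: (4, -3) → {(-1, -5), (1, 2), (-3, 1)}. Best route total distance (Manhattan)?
20
(one optimal route: (4, -3) → (-1, -5) → (-3, 1) → (1, 2))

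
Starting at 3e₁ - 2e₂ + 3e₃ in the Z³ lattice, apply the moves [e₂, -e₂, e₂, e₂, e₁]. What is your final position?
(4, 0, 3)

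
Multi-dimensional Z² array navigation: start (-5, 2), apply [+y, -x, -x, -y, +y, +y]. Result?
(-7, 4)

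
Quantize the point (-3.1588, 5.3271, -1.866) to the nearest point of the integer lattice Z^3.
(-3, 5, -2)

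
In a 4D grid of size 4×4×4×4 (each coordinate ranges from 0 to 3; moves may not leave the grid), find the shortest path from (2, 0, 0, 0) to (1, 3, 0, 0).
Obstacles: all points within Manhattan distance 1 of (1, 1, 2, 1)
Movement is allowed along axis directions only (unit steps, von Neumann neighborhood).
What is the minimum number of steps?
4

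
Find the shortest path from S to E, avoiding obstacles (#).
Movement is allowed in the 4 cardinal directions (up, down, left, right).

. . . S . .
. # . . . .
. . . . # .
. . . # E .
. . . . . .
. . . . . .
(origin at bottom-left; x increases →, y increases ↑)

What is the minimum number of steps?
6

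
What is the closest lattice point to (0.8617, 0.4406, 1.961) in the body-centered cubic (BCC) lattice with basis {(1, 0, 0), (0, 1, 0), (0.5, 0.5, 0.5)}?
(1, 0, 2)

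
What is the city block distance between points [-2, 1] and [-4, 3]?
4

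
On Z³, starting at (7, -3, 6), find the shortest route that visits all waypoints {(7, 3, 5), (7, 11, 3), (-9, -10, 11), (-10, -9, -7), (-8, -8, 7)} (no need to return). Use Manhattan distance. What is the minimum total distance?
82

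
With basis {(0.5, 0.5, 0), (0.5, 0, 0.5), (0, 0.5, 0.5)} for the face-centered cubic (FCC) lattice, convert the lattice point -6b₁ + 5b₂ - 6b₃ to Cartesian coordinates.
(-0.5, -6, -0.5)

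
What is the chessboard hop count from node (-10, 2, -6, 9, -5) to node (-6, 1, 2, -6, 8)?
15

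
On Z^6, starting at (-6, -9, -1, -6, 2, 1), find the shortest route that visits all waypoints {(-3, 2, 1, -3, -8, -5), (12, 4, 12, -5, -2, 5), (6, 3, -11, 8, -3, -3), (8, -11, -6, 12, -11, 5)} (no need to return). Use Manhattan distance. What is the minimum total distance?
174
(one optimal route: (-6, -9, -1, -6, 2, 1) → (-3, 2, 1, -3, -8, -5) → (12, 4, 12, -5, -2, 5) → (6, 3, -11, 8, -3, -3) → (8, -11, -6, 12, -11, 5))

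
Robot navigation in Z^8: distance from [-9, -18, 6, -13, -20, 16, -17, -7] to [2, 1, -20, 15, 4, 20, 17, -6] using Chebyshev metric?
34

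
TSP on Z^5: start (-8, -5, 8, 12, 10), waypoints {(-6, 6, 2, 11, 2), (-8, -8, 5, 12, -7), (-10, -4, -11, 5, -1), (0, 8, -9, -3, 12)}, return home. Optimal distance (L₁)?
174
(one optimal route: (-8, -5, 8, 12, 10) → (-6, 6, 2, 11, 2) → (0, 8, -9, -3, 12) → (-10, -4, -11, 5, -1) → (-8, -8, 5, 12, -7) → (-8, -5, 8, 12, 10))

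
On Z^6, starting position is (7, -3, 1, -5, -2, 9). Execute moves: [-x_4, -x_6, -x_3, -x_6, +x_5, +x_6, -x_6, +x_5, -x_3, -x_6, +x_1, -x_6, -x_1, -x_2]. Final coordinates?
(7, -4, -1, -6, 0, 5)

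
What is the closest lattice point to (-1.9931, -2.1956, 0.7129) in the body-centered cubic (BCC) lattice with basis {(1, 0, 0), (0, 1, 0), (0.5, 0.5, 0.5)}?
(-2, -2, 1)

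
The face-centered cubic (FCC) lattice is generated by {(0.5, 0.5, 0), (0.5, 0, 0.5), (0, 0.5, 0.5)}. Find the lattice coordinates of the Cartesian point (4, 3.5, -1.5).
9b₁ - b₂ - 2b₃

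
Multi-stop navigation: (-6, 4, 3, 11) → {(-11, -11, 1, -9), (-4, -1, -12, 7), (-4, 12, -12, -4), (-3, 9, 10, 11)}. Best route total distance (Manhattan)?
124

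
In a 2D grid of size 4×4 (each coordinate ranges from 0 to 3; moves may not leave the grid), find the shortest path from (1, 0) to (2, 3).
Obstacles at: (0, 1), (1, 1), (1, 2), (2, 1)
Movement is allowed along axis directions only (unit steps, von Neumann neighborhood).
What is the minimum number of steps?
6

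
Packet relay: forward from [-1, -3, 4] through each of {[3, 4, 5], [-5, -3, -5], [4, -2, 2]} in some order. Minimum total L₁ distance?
39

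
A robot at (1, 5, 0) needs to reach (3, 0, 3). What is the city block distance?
10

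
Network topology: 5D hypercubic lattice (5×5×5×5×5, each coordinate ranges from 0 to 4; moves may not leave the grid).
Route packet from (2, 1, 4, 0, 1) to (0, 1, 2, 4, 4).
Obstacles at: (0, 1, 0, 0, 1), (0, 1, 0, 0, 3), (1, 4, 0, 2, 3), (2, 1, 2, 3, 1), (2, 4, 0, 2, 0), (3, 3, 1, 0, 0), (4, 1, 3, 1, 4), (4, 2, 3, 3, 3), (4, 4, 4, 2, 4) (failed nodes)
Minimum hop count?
11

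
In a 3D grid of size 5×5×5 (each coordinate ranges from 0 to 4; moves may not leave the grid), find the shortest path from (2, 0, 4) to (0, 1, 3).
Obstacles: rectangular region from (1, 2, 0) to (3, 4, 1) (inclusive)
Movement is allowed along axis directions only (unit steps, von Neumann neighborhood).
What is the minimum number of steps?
4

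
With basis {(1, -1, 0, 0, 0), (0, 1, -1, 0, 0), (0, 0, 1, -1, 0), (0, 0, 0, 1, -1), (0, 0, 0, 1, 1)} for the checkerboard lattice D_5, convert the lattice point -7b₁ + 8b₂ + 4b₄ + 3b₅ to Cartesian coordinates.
(-7, 15, -8, 7, -1)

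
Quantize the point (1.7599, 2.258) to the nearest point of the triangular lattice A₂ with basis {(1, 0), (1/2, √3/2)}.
(1.5, 2.598)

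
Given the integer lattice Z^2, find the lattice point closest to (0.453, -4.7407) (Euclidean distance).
(0, -5)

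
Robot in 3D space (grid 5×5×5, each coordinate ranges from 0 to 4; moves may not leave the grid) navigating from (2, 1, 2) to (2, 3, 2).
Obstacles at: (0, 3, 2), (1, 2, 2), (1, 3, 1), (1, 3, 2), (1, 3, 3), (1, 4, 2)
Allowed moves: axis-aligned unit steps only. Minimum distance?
2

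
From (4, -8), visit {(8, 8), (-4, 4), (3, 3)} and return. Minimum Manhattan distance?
56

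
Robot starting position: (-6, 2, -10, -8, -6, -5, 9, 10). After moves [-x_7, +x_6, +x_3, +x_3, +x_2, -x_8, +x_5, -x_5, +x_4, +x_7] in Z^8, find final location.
(-6, 3, -8, -7, -6, -4, 9, 9)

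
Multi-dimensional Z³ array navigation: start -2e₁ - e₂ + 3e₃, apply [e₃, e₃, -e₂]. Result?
(-2, -2, 5)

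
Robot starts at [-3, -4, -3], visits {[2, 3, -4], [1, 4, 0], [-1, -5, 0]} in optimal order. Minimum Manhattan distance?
23
(one optimal route: (-3, -4, -3) → (-1, -5, 0) → (1, 4, 0) → (2, 3, -4))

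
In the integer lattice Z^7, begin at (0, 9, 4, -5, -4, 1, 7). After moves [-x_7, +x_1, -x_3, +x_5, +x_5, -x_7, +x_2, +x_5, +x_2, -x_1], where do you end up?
(0, 11, 3, -5, -1, 1, 5)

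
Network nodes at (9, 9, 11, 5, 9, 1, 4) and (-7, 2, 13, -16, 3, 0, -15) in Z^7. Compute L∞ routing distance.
21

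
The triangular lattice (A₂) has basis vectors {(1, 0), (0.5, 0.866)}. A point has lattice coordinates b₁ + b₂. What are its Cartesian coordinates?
(1.5, 0.866)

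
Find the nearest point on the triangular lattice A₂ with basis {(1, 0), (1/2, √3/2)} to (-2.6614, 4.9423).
(-3, 5.196)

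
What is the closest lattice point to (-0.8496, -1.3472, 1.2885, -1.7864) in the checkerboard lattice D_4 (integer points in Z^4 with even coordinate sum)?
(-1, -2, 1, -2)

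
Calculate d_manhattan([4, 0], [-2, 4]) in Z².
10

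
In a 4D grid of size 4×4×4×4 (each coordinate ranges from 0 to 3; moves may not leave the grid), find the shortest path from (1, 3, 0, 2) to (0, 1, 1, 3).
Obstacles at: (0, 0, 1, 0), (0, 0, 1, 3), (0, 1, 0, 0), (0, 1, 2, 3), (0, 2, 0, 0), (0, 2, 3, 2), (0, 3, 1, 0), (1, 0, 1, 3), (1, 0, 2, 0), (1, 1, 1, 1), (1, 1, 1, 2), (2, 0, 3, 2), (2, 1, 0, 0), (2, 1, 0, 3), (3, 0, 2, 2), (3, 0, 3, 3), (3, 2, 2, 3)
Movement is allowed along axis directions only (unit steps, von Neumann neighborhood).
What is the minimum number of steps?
5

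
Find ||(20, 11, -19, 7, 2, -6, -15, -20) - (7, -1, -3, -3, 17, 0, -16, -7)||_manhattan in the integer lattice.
86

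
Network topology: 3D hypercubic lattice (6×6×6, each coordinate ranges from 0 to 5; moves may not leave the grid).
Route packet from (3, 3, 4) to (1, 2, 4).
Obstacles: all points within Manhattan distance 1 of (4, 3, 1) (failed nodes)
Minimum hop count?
3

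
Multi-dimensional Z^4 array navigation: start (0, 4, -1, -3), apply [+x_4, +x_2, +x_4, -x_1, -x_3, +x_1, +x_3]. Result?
(0, 5, -1, -1)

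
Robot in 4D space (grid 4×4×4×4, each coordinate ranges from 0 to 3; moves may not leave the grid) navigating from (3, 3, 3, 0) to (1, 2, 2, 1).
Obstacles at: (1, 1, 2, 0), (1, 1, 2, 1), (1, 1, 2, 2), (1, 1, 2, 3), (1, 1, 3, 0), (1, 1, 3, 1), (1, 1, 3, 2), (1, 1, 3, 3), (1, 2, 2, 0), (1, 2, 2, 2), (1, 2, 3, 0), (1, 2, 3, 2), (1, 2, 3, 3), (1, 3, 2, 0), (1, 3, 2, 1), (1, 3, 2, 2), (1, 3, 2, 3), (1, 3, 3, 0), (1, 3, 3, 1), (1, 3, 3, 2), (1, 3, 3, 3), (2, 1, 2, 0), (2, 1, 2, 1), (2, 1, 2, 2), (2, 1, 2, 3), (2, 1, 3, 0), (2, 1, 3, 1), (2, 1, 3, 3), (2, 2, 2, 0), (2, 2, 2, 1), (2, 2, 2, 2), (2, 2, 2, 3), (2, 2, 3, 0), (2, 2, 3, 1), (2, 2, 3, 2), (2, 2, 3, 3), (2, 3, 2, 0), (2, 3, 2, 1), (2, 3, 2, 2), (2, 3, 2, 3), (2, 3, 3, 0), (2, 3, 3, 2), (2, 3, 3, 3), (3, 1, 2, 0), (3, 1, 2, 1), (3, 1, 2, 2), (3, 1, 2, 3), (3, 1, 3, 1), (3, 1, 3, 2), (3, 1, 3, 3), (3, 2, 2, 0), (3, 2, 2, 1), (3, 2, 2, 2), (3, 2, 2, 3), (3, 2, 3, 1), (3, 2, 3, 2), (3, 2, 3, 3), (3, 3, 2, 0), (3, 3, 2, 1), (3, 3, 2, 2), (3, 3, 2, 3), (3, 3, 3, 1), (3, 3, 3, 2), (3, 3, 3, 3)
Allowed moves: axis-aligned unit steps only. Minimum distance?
11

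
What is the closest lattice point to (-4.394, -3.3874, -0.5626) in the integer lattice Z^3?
(-4, -3, -1)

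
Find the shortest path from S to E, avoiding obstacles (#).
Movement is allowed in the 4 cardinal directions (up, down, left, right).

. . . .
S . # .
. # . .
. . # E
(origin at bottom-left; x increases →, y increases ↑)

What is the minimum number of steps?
7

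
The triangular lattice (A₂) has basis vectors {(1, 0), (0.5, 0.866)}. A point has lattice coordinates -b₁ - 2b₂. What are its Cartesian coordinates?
(-2, -1.732)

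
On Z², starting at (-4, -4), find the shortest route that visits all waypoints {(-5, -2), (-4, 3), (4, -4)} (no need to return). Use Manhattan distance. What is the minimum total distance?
24
(one optimal route: (-4, -4) → (-5, -2) → (-4, 3) → (4, -4))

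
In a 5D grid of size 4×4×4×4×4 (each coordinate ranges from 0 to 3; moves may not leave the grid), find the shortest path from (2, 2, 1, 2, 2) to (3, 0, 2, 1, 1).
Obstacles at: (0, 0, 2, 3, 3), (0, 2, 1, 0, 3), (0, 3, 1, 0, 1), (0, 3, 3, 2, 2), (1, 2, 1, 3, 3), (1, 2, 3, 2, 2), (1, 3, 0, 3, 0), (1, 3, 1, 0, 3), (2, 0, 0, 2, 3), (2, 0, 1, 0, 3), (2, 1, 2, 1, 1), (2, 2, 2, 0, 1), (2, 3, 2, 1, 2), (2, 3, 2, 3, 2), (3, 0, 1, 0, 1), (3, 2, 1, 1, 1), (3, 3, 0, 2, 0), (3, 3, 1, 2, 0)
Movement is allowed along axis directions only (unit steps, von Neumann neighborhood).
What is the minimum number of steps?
6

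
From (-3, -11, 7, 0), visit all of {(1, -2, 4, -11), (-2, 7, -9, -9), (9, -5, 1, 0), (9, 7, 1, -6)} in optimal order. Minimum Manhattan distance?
93
(one optimal route: (-3, -11, 7, 0) → (9, -5, 1, 0) → (9, 7, 1, -6) → (-2, 7, -9, -9) → (1, -2, 4, -11))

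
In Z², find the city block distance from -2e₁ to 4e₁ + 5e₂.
11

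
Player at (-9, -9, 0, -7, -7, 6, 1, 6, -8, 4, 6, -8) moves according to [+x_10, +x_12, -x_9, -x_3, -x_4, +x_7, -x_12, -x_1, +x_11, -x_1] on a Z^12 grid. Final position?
(-11, -9, -1, -8, -7, 6, 2, 6, -9, 5, 7, -8)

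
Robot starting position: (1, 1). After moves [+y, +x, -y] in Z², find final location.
(2, 1)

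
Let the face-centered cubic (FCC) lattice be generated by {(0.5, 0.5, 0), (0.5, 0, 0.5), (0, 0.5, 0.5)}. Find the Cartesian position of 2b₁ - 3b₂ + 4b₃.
(-0.5, 3, 0.5)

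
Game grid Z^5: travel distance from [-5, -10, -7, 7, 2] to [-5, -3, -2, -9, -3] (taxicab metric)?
33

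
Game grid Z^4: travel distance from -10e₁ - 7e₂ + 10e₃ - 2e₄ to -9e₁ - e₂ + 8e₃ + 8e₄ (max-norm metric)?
10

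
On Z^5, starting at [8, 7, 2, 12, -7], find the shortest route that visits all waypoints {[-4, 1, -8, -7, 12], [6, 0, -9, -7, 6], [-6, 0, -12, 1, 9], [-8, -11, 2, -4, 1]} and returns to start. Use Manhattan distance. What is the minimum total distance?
186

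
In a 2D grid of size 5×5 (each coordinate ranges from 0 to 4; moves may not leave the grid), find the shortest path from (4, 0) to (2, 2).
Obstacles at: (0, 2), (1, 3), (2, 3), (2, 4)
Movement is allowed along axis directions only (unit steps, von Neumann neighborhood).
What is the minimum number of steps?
4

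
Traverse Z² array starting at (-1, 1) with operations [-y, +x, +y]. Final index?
(0, 1)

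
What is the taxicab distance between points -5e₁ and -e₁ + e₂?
5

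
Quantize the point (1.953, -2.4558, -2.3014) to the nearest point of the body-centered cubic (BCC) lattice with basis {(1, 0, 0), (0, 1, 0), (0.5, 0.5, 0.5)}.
(1.5, -2.5, -2.5)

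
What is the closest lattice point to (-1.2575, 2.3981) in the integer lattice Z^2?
(-1, 2)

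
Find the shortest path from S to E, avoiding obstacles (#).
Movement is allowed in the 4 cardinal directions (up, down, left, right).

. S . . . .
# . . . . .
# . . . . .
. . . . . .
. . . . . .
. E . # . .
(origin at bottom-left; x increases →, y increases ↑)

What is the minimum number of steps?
5
(one shortest path: (1, 5) → (1, 4) → (1, 3) → (1, 2) → (1, 1) → (1, 0))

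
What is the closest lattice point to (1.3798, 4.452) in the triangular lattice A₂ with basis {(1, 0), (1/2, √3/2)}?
(1.5, 4.33)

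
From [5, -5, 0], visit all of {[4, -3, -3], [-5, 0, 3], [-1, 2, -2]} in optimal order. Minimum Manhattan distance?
28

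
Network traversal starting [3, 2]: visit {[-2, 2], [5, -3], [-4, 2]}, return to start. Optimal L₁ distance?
28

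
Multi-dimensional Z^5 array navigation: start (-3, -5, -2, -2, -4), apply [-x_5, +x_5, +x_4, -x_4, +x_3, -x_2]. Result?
(-3, -6, -1, -2, -4)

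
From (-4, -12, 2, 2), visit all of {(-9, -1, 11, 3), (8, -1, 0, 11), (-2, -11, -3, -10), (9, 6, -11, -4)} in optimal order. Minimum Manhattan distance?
132
(one optimal route: (-4, -12, 2, 2) → (-2, -11, -3, -10) → (9, 6, -11, -4) → (8, -1, 0, 11) → (-9, -1, 11, 3))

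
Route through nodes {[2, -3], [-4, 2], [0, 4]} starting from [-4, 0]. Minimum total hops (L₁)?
17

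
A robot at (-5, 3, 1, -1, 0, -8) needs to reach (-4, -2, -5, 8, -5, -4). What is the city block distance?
30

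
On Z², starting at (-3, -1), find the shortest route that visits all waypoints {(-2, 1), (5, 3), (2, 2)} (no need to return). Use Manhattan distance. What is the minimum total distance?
12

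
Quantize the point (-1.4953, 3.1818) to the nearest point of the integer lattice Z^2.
(-1, 3)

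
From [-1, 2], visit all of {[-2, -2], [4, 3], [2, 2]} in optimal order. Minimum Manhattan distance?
16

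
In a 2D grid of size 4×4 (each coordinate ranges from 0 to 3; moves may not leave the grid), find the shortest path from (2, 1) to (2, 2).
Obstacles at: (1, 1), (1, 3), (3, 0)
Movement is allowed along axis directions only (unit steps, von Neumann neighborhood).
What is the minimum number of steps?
1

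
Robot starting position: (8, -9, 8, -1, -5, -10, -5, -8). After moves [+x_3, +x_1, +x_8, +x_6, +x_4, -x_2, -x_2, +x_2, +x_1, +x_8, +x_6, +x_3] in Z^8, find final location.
(10, -10, 10, 0, -5, -8, -5, -6)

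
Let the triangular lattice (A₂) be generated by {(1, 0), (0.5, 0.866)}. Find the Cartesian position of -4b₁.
(-4, 0)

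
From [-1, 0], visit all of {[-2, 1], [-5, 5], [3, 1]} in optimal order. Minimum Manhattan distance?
17
(one optimal route: (-1, 0) → (3, 1) → (-2, 1) → (-5, 5))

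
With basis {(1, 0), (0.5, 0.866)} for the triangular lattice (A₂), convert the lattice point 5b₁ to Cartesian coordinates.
(5, 0)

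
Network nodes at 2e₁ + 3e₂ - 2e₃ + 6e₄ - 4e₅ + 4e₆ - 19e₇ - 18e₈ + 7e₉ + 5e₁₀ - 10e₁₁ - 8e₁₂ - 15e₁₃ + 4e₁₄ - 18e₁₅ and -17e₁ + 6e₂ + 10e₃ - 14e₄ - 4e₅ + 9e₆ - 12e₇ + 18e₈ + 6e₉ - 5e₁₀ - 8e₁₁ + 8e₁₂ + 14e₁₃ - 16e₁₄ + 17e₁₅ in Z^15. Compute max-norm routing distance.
36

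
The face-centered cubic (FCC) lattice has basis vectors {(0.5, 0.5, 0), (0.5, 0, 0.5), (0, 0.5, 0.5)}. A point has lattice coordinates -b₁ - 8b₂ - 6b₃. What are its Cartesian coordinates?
(-4.5, -3.5, -7)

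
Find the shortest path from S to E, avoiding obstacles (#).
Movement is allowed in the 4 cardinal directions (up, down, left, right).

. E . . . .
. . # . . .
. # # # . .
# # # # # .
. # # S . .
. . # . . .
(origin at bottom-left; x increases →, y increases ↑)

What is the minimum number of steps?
10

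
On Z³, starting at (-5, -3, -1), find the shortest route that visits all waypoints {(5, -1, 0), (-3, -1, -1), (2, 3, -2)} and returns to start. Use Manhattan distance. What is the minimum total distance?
36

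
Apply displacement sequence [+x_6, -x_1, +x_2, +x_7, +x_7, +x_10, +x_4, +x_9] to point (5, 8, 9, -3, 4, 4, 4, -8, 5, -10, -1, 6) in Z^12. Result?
(4, 9, 9, -2, 4, 5, 6, -8, 6, -9, -1, 6)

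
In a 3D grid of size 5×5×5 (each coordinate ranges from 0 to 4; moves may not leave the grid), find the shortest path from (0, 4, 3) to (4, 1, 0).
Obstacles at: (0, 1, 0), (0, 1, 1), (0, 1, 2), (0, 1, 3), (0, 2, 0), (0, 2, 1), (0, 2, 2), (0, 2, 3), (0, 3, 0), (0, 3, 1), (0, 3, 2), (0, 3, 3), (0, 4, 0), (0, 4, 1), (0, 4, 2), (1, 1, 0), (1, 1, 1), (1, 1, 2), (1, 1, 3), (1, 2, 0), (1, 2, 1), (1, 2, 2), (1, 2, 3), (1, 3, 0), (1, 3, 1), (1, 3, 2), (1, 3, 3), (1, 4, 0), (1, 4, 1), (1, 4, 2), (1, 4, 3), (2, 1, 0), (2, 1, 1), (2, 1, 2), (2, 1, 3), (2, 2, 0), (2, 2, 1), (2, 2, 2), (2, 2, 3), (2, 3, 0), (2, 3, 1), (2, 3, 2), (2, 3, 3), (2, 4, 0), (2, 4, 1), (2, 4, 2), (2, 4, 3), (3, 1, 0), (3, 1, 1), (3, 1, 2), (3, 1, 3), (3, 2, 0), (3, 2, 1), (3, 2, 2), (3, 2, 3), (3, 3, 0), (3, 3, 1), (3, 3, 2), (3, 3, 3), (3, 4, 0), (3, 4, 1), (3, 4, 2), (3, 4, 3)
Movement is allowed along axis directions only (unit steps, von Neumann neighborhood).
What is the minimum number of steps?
12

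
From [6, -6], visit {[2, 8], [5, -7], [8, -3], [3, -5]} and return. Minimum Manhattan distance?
42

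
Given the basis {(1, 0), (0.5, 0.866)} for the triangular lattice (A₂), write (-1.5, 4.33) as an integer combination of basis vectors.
-4b₁ + 5b₂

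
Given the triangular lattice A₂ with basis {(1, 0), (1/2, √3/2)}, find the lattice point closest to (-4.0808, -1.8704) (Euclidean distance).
(-4, -1.732)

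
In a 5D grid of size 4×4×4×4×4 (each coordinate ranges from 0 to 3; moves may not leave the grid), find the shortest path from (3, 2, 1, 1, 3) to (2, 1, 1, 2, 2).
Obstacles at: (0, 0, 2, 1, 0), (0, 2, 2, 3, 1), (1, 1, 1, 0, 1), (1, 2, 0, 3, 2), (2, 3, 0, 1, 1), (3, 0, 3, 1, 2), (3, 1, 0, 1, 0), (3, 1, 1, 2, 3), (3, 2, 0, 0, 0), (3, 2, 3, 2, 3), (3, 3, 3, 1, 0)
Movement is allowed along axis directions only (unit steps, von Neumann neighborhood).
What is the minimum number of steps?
4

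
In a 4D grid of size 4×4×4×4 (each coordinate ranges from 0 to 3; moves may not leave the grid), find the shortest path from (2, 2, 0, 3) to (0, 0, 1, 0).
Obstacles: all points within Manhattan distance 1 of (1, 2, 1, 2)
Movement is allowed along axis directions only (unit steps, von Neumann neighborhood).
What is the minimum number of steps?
8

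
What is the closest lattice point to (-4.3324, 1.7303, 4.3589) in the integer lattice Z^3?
(-4, 2, 4)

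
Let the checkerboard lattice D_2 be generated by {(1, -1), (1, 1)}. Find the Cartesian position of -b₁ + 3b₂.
(2, 4)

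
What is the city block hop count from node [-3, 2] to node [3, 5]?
9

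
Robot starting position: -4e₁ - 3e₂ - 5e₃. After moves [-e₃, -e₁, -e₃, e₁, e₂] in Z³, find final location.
(-4, -2, -7)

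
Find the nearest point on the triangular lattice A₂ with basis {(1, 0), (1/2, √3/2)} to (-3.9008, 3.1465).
(-4, 3.464)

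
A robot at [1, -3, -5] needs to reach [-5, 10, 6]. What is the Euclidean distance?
18.0555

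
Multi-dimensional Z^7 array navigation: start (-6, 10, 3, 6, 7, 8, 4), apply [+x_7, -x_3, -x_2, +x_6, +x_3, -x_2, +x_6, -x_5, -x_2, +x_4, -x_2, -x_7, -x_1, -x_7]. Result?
(-7, 6, 3, 7, 6, 10, 3)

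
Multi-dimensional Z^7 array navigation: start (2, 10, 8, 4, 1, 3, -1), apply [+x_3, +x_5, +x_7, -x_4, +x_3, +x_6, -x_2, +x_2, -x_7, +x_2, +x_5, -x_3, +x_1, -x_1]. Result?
(2, 11, 9, 3, 3, 4, -1)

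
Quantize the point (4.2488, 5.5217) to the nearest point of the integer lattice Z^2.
(4, 6)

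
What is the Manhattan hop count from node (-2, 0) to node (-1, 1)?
2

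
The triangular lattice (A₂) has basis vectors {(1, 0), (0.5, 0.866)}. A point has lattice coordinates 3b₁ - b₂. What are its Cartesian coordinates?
(2.5, -0.866)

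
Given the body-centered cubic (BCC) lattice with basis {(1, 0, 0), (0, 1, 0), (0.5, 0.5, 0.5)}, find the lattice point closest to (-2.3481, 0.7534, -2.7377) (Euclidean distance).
(-2.5, 0.5, -2.5)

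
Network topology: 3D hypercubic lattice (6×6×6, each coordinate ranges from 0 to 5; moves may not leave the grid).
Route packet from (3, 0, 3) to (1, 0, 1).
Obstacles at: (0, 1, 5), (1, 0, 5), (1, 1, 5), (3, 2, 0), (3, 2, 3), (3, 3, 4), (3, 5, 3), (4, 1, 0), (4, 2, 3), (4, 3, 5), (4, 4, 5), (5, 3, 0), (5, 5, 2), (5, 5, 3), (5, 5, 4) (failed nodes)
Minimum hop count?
4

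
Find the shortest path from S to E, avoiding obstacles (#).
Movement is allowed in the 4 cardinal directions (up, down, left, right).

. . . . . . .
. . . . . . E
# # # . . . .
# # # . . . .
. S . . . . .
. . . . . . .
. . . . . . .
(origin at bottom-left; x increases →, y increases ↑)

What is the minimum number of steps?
8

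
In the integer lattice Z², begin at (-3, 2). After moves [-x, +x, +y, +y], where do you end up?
(-3, 4)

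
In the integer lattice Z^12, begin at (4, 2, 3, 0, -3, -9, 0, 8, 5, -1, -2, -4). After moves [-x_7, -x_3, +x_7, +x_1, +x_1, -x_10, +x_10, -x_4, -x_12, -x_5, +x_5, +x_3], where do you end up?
(6, 2, 3, -1, -3, -9, 0, 8, 5, -1, -2, -5)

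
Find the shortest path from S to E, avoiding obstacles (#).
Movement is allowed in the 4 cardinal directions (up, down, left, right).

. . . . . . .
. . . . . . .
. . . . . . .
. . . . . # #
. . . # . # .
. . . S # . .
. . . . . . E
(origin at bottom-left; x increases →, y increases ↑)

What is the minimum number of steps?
4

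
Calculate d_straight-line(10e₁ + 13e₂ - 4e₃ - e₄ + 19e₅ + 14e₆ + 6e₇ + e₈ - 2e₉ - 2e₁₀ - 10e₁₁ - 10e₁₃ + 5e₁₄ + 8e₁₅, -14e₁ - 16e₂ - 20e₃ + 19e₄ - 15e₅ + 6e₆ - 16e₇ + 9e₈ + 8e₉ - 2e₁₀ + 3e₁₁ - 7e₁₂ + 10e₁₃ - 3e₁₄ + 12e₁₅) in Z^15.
68.1102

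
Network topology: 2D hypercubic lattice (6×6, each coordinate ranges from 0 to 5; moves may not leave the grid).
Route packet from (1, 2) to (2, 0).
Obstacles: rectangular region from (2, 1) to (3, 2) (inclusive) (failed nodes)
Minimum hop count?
3
(one shortest path: (1, 2) → (1, 1) → (1, 0) → (2, 0))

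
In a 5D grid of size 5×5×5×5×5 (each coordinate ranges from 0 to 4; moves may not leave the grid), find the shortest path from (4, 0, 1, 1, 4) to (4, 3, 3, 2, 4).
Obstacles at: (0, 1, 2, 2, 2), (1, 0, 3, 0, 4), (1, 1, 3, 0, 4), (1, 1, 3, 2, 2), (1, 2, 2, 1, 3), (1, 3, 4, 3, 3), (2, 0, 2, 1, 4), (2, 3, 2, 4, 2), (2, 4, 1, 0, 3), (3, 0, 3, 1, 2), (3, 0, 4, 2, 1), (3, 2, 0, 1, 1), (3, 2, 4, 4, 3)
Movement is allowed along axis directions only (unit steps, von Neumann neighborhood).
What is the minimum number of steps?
6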